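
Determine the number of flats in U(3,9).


Flats of U(3,9): every subset of size < 3 is a flat, plus E itself.
Count = C(9,0) + C(9,1) + C(9,2) + 1
     = 1 + 9 + 36 + 1
     = 47.

47


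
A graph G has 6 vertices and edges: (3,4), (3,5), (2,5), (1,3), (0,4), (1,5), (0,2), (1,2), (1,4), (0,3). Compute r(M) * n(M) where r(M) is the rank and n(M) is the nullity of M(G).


r(M) = |V| - c = 6 - 1 = 5.
nullity = |E| - r(M) = 10 - 5 = 5.
Product = 5 * 5 = 25.

25


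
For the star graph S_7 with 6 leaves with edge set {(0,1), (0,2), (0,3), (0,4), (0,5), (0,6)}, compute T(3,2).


A star on 7 vertices is a tree with 6 edges.
T(x,y) = x^(6) for any tree.
T(3,2) = 3^6 = 729.

729


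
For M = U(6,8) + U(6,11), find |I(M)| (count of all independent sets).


For a direct sum, |I(M1+M2)| = |I(M1)| * |I(M2)|.
|I(U(6,8))| = sum C(8,k) for k=0..6 = 247.
|I(U(6,11))| = sum C(11,k) for k=0..6 = 1486.
Total = 247 * 1486 = 367042.

367042


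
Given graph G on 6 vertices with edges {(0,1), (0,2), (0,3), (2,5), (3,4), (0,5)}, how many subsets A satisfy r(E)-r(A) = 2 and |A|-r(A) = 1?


R(x,y) = sum over A in 2^E of x^(r(E)-r(A)) * y^(|A|-r(A)).
G has 6 vertices, 6 edges. r(E) = 5.
Enumerate all 2^6 = 64 subsets.
Count subsets with r(E)-r(A)=2 and |A|-r(A)=1: 3.

3


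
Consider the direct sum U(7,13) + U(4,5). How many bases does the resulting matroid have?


Bases of a direct sum M1 + M2: |B| = |B(M1)| * |B(M2)|.
|B(U(7,13))| = C(13,7) = 1716.
|B(U(4,5))| = C(5,4) = 5.
Total bases = 1716 * 5 = 8580.

8580


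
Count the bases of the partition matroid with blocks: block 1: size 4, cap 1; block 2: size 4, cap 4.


A basis picks exactly ci elements from block i.
Number of bases = product of C(|Si|, ci).
= C(4,1) * C(4,4)
= 4 * 1
= 4.

4


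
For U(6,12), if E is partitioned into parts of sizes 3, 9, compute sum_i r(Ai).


r(Ai) = min(|Ai|, 6) for each part.
Sum = min(3,6) + min(9,6)
    = 3 + 6
    = 9.

9


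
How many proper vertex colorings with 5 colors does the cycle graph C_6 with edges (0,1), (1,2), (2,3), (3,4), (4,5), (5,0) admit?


P(C_6, k) = (k-1)^6 + (-1)^6*(k-1).
P(5) = (4)^6 + 4
= 4096 + 4 = 4100.

4100


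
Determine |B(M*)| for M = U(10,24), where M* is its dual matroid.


The dual of U(r,n) is U(n-r, n) = U(14,24).
Bases of U(14,24) are all (14)-element subsets.
|B(M*)| = C(24,14) = 1961256.

1961256


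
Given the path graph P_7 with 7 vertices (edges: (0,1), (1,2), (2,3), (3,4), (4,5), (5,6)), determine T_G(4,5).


A path on 7 vertices is a tree with 6 edges.
T(x,y) = x^(6) for any tree.
T(4,5) = 4^6 = 4096.

4096


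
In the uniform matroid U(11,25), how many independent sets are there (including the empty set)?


Independent sets of U(11,25) are all subsets of size <= 11.
Count = (25 choose 0) + (25 choose 1) + (25 choose 2) + (25 choose 3) + (25 choose 4) + (25 choose 5) + (25 choose 6) + (25 choose 7) + (25 choose 8) + (25 choose 9) + (25 choose 10) + (25 choose 11)
     = 1 + 25 + 300 + 2300 + 12650 + 53130 + 177100 + 480700 + 1081575 + 2042975 + 3268760 + 4457400
     = 11576916.

11576916


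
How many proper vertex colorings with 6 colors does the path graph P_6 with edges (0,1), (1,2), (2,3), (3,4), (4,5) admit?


P(P_6, k) = k * (k-1)^(5).
P(6) = 6 * 5^5 = 6 * 3125 = 18750.

18750


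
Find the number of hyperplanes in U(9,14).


Hyperplanes of U(9,14) are flats of rank 8.
In a uniform matroid, these are exactly the (8)-element subsets.
Count = C(14,8) = 3003.

3003


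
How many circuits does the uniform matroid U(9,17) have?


In U(9,17), circuits are the (10)-element subsets.
Any set of 10 elements is dependent, and removing any one element gives
an independent set of size 9, so it is a minimal dependent set.
Number of circuits = C(17,10) = 19448.

19448


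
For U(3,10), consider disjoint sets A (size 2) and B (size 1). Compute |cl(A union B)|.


|A union B| = 2 + 1 = 3 (disjoint).
In U(3,10), cl(S) = S if |S| < 3, else cl(S) = E.
Since 3 >= 3, cl(A union B) = E.
|cl(A union B)| = 10.

10


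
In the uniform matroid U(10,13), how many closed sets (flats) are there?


Flats of U(10,13): every subset of size < 10 is a flat, plus E itself.
Count = C(13,0) + C(13,1) + C(13,2) + C(13,3) + C(13,4) + C(13,5) + C(13,6) + C(13,7) + C(13,8) + C(13,9) + 1
     = 1 + 13 + 78 + 286 + 715 + 1287 + 1716 + 1716 + 1287 + 715 + 1
     = 7815.

7815


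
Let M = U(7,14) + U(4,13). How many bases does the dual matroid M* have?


(M1+M2)* = M1* + M2*.
M1* = U(7,14), bases: C(14,7) = 3432.
M2* = U(9,13), bases: C(13,9) = 715.
|B(M*)| = 3432 * 715 = 2453880.

2453880


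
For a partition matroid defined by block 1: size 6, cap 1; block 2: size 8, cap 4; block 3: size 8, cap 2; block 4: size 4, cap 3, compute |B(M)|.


A basis picks exactly ci elements from block i.
Number of bases = product of C(|Si|, ci).
= C(6,1) * C(8,4) * C(8,2) * C(4,3)
= 6 * 70 * 28 * 4
= 47040.

47040


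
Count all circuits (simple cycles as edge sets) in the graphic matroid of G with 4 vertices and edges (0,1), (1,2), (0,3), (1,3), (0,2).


A circuit in a graphic matroid = edge set of a simple cycle.
G has 4 vertices and 5 edges.
Enumerating all minimal edge subsets forming cycles...
Total circuits found: 3.

3


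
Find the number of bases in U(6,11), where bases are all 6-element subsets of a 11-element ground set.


Bases of U(6,11) are all 6-element subsets of the 11-element ground set.
Number of bases = C(11,6).
(11 choose 6) = 462.

462


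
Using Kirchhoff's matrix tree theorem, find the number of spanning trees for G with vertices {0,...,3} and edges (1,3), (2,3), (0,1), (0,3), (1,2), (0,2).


By Kirchhoff's matrix tree theorem, the number of spanning trees equals
the determinant of any cofactor of the Laplacian matrix L.
G has 4 vertices and 6 edges.
Computing the (3 x 3) cofactor determinant gives 16.

16


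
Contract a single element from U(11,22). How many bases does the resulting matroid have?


Contracting e from U(11,22) gives U(10,21).
Bases of U(10,21) = C(21,10) = 352716.

352716


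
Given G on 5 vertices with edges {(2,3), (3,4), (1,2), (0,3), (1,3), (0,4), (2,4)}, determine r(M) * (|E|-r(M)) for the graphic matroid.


r(M) = |V| - c = 5 - 1 = 4.
nullity = |E| - r(M) = 7 - 4 = 3.
Product = 4 * 3 = 12.

12


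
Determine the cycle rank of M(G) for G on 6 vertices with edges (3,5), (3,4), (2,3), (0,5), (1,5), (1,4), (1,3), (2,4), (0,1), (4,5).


Cycle rank (nullity) = |E| - r(M) = |E| - (|V| - c).
|E| = 10, |V| = 6, c = 1.
Nullity = 10 - (6 - 1) = 10 - 5 = 5.

5


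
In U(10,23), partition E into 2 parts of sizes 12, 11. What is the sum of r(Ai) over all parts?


r(Ai) = min(|Ai|, 10) for each part.
Sum = min(12,10) + min(11,10)
    = 10 + 10
    = 20.

20


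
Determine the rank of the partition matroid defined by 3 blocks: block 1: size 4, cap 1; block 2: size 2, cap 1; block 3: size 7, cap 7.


Rank of a partition matroid = sum of min(|Si|, ci) for each block.
= min(4,1) + min(2,1) + min(7,7)
= 1 + 1 + 7
= 9.

9


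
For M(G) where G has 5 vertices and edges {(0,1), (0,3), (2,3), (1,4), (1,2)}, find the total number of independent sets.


An independent set in a graphic matroid is an acyclic edge subset.
G has 5 vertices and 5 edges.
Enumerate all 2^5 = 32 subsets, checking for acyclicity.
Total independent sets = 30.

30


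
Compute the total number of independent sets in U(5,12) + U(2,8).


For a direct sum, |I(M1+M2)| = |I(M1)| * |I(M2)|.
|I(U(5,12))| = sum C(12,k) for k=0..5 = 1586.
|I(U(2,8))| = sum C(8,k) for k=0..2 = 37.
Total = 1586 * 37 = 58682.

58682


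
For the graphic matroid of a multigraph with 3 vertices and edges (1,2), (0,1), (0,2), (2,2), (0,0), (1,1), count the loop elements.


In a graphic matroid, a loop is a self-loop edge (u,u) with rank 0.
Examining all 6 edges for self-loops...
Self-loops found: (2,2), (0,0), (1,1)
Number of loops = 3.

3


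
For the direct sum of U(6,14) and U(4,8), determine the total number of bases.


Bases of a direct sum M1 + M2: |B| = |B(M1)| * |B(M2)|.
|B(U(6,14))| = C(14,6) = 3003.
|B(U(4,8))| = C(8,4) = 70.
Total bases = 3003 * 70 = 210210.

210210


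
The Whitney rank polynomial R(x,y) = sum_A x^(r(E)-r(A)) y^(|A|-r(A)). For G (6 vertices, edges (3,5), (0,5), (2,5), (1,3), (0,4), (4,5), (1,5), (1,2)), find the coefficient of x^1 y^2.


R(x,y) = sum over A in 2^E of x^(r(E)-r(A)) * y^(|A|-r(A)).
G has 6 vertices, 8 edges. r(E) = 5.
Enumerate all 2^8 = 256 subsets.
Count subsets with r(E)-r(A)=1 and |A|-r(A)=2: 5.

5


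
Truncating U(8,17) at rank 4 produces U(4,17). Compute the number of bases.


Truncating U(8,17) to rank 4 gives U(4,17).
Bases of U(4,17) are all 4-element subsets of 17 elements.
Number of bases = C(17,4) = (17 * 16 * 15 * 14) / (1 * 2 * 3 * 4) = 2380.

2380


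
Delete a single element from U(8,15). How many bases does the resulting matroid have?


Deleting e from U(8,15) gives U(8,14) since n > r.
Bases of U(8,14) = C(14,8) = 3003.

3003


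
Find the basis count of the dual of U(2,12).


The dual of U(r,n) is U(n-r, n) = U(10,12).
Bases of U(10,12) are all (10)-element subsets.
|B(M*)| = C(12,10) = 12! / (10! * 2!) = 66.

66


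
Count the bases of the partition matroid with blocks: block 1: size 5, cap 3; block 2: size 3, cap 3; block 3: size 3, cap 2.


A basis picks exactly ci elements from block i.
Number of bases = product of C(|Si|, ci).
= C(5,3) * C(3,3) * C(3,2)
= 10 * 1 * 3
= 30.

30


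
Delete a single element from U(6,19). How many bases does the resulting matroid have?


Deleting e from U(6,19) gives U(6,18) since n > r.
Bases of U(6,18) = C(18,6) = 18564.

18564


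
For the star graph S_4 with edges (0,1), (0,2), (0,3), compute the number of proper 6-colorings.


P(tree, k) = k * (k-1)^(3) for any tree on 4 vertices.
P(6) = 6 * 5^3 = 6 * 125 = 750.

750


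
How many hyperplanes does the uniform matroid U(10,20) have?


Hyperplanes of U(10,20) are flats of rank 9.
In a uniform matroid, these are exactly the (9)-element subsets.
Count = C(20,9) = 167960.

167960


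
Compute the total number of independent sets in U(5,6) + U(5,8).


For a direct sum, |I(M1+M2)| = |I(M1)| * |I(M2)|.
|I(U(5,6))| = sum C(6,k) for k=0..5 = 63.
|I(U(5,8))| = sum C(8,k) for k=0..5 = 219.
Total = 63 * 219 = 13797.

13797


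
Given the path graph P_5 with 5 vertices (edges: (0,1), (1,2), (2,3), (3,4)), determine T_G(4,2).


A path on 5 vertices is a tree with 4 edges.
T(x,y) = x^(4) for any tree.
T(4,2) = 4^4 = 256.

256


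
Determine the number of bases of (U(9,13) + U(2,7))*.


(M1+M2)* = M1* + M2*.
M1* = U(4,13), bases: C(13,4) = 715.
M2* = U(5,7), bases: C(7,5) = 21.
|B(M*)| = 715 * 21 = 15015.

15015


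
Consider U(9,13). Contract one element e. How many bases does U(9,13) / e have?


Contracting e from U(9,13) gives U(8,12).
Bases of U(8,12) = C(12,8) = 12! / (8! * 4!) = 495.

495


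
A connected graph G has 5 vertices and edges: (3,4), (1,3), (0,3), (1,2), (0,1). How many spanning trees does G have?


By Kirchhoff's matrix tree theorem, the number of spanning trees equals
the determinant of any cofactor of the Laplacian matrix L.
G has 5 vertices and 5 edges.
Computing the (4 x 4) cofactor determinant gives 3.

3


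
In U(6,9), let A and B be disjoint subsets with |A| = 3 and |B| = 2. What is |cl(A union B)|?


|A union B| = 3 + 2 = 5 (disjoint).
In U(6,9), cl(S) = S if |S| < 6, else cl(S) = E.
Since 5 < 6, cl(A union B) = A union B.
|cl(A union B)| = 5.

5


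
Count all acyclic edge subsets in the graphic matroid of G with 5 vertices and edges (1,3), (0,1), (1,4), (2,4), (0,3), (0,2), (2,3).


An independent set in a graphic matroid is an acyclic edge subset.
G has 5 vertices and 7 edges.
Enumerate all 2^7 = 128 subsets, checking for acyclicity.
Total independent sets = 86.

86


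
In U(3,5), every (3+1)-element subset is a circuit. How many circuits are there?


In U(3,5), circuits are the (4)-element subsets.
Any set of 4 elements is dependent, and removing any one element gives
an independent set of size 3, so it is a minimal dependent set.
Number of circuits = C(5,4) = (5 * 4 * 3 * 2) / (1 * 2 * 3 * 4) = 5.

5


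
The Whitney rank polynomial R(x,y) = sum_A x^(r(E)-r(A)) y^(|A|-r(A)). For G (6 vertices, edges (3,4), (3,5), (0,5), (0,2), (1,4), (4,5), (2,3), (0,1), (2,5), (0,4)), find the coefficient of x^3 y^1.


R(x,y) = sum over A in 2^E of x^(r(E)-r(A)) * y^(|A|-r(A)).
G has 6 vertices, 10 edges. r(E) = 5.
Enumerate all 2^10 = 1024 subsets.
Count subsets with r(E)-r(A)=3 and |A|-r(A)=1: 5.

5


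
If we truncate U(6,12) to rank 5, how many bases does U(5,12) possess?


Truncating U(6,12) to rank 5 gives U(5,12).
Bases of U(5,12) are all 5-element subsets of 12 elements.
Number of bases = (12 choose 5) = 792.

792


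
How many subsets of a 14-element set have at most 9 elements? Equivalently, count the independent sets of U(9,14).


Independent sets of U(9,14) are all subsets of size <= 9.
Count = (14 choose 0) + (14 choose 1) + (14 choose 2) + (14 choose 3) + (14 choose 4) + (14 choose 5) + (14 choose 6) + (14 choose 7) + (14 choose 8) + (14 choose 9)
     = 1 + 14 + 91 + 364 + 1001 + 2002 + 3003 + 3432 + 3003 + 2002
     = 14913.

14913


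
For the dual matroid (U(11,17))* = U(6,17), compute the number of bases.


The dual of U(r,n) is U(n-r, n) = U(6,17).
Bases of U(6,17) are all (6)-element subsets.
|B(M*)| = C(17,6) = 12376.

12376


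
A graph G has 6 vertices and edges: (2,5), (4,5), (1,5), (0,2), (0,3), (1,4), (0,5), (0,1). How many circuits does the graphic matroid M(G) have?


A circuit in a graphic matroid = edge set of a simple cycle.
G has 6 vertices and 8 edges.
Enumerating all minimal edge subsets forming cycles...
Total circuits found: 6.

6


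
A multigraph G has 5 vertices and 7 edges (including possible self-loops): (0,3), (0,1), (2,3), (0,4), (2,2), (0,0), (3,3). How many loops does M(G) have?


In a graphic matroid, a loop is a self-loop edge (u,u) with rank 0.
Examining all 7 edges for self-loops...
Self-loops found: (2,2), (0,0), (3,3)
Number of loops = 3.

3


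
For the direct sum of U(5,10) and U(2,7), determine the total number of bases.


Bases of a direct sum M1 + M2: |B| = |B(M1)| * |B(M2)|.
|B(U(5,10))| = C(10,5) = 252.
|B(U(2,7))| = C(7,2) = 21.
Total bases = 252 * 21 = 5292.

5292


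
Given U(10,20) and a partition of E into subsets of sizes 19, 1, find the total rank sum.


r(Ai) = min(|Ai|, 10) for each part.
Sum = min(19,10) + min(1,10)
    = 10 + 1
    = 11.

11


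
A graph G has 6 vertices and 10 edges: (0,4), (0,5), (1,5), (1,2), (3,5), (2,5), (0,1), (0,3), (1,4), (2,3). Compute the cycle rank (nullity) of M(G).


Cycle rank (nullity) = |E| - r(M) = |E| - (|V| - c).
|E| = 10, |V| = 6, c = 1.
Nullity = 10 - (6 - 1) = 10 - 5 = 5.

5


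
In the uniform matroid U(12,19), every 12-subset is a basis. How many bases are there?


Bases of U(12,19) are all 12-element subsets of the 19-element ground set.
Number of bases = C(19,12).
(19 choose 12) = 50388.

50388


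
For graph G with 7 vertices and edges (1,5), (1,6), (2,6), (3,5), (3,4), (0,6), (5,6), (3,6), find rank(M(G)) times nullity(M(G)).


r(M) = |V| - c = 7 - 1 = 6.
nullity = |E| - r(M) = 8 - 6 = 2.
Product = 6 * 2 = 12.

12


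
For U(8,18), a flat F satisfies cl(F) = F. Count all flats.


Flats of U(8,18): every subset of size < 8 is a flat, plus E itself.
Count = (18 choose 0) + (18 choose 1) + (18 choose 2) + (18 choose 3) + (18 choose 4) + (18 choose 5) + (18 choose 6) + (18 choose 7) + 1
     = 1 + 18 + 153 + 816 + 3060 + 8568 + 18564 + 31824 + 1
     = 63005.

63005


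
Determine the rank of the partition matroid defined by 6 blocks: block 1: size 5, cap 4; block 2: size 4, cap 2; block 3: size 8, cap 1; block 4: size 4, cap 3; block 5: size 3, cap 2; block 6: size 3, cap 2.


Rank of a partition matroid = sum of min(|Si|, ci) for each block.
= min(5,4) + min(4,2) + min(8,1) + min(4,3) + min(3,2) + min(3,2)
= 4 + 2 + 1 + 3 + 2 + 2
= 14.

14


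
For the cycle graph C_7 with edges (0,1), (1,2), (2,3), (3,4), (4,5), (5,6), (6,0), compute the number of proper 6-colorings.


P(C_7, k) = (k-1)^7 + (-1)^7*(k-1).
P(6) = (5)^7 - 5
= 78125 - 5 = 78120.

78120


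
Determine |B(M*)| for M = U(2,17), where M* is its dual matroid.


The dual of U(r,n) is U(n-r, n) = U(15,17).
Bases of U(15,17) are all (15)-element subsets.
|B(M*)| = C(17,15) = 17! / (15! * 2!) = 136.

136


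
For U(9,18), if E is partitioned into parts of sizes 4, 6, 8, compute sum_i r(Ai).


r(Ai) = min(|Ai|, 9) for each part.
Sum = min(4,9) + min(6,9) + min(8,9)
    = 4 + 6 + 8
    = 18.

18


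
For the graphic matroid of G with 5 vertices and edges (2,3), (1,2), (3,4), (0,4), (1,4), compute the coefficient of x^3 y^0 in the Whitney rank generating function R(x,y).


R(x,y) = sum over A in 2^E of x^(r(E)-r(A)) * y^(|A|-r(A)).
G has 5 vertices, 5 edges. r(E) = 4.
Enumerate all 2^5 = 32 subsets.
Count subsets with r(E)-r(A)=3 and |A|-r(A)=0: 5.

5


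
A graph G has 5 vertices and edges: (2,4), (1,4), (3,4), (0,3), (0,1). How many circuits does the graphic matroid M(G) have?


A circuit in a graphic matroid = edge set of a simple cycle.
G has 5 vertices and 5 edges.
Enumerating all minimal edge subsets forming cycles...
Total circuits found: 1.

1


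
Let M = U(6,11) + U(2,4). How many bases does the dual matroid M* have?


(M1+M2)* = M1* + M2*.
M1* = U(5,11), bases: C(11,5) = 462.
M2* = U(2,4), bases: C(4,2) = 6.
|B(M*)| = 462 * 6 = 2772.

2772


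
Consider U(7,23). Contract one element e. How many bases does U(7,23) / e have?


Contracting e from U(7,23) gives U(6,22).
Bases of U(6,22) = (22 choose 6) = 74613.

74613


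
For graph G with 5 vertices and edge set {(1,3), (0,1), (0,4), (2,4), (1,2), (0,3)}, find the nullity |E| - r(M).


Cycle rank (nullity) = |E| - r(M) = |E| - (|V| - c).
|E| = 6, |V| = 5, c = 1.
Nullity = 6 - (5 - 1) = 6 - 4 = 2.

2


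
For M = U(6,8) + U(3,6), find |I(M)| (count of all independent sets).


For a direct sum, |I(M1+M2)| = |I(M1)| * |I(M2)|.
|I(U(6,8))| = sum C(8,k) for k=0..6 = 247.
|I(U(3,6))| = sum C(6,k) for k=0..3 = 42.
Total = 247 * 42 = 10374.

10374


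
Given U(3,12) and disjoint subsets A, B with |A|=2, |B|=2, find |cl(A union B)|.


|A union B| = 2 + 2 = 4 (disjoint).
In U(3,12), cl(S) = S if |S| < 3, else cl(S) = E.
Since 4 >= 3, cl(A union B) = E.
|cl(A union B)| = 12.

12


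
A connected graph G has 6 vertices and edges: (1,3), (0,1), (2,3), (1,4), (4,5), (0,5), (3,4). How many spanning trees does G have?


By Kirchhoff's matrix tree theorem, the number of spanning trees equals
the determinant of any cofactor of the Laplacian matrix L.
G has 6 vertices and 7 edges.
Computing the (5 x 5) cofactor determinant gives 11.

11


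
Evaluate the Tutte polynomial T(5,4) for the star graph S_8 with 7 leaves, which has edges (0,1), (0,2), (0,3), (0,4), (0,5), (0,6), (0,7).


A star on 8 vertices is a tree with 7 edges.
T(x,y) = x^(7) for any tree.
T(5,4) = 5^7 = 78125.

78125


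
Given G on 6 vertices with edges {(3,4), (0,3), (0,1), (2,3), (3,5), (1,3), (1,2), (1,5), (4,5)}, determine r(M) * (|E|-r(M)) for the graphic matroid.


r(M) = |V| - c = 6 - 1 = 5.
nullity = |E| - r(M) = 9 - 5 = 4.
Product = 5 * 4 = 20.

20


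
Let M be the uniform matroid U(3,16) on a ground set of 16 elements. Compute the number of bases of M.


Bases of U(3,16) are all 3-element subsets of the 16-element ground set.
Number of bases = C(16,3).
C(16,3) = 16! / (3! * 13!) = 560.

560


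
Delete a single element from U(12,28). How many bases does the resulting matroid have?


Deleting e from U(12,28) gives U(12,27) since n > r.
Bases of U(12,27) = C(27,12) = 17383860.

17383860


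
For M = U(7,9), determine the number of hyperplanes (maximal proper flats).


Hyperplanes of U(7,9) are flats of rank 6.
In a uniform matroid, these are exactly the (6)-element subsets.
Count = C(9,6) = 9! / (6! * 3!) = 84.

84


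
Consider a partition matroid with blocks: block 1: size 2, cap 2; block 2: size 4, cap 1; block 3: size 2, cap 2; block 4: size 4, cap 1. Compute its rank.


Rank of a partition matroid = sum of min(|Si|, ci) for each block.
= min(2,2) + min(4,1) + min(2,2) + min(4,1)
= 2 + 1 + 2 + 1
= 6.

6


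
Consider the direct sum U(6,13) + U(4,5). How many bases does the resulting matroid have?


Bases of a direct sum M1 + M2: |B| = |B(M1)| * |B(M2)|.
|B(U(6,13))| = C(13,6) = 1716.
|B(U(4,5))| = C(5,4) = 5.
Total bases = 1716 * 5 = 8580.

8580


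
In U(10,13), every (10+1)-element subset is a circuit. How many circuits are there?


In U(10,13), circuits are the (11)-element subsets.
Any set of 11 elements is dependent, and removing any one element gives
an independent set of size 10, so it is a minimal dependent set.
Number of circuits = C(13,11) = 13! / (11! * 2!) = 78.

78


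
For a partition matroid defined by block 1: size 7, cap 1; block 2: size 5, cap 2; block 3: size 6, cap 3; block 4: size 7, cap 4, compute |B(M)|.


A basis picks exactly ci elements from block i.
Number of bases = product of C(|Si|, ci).
= C(7,1) * C(5,2) * C(6,3) * C(7,4)
= 7 * 10 * 20 * 35
= 49000.

49000


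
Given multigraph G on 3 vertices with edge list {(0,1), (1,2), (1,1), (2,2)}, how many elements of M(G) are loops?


In a graphic matroid, a loop is a self-loop edge (u,u) with rank 0.
Examining all 4 edges for self-loops...
Self-loops found: (1,1), (2,2)
Number of loops = 2.

2


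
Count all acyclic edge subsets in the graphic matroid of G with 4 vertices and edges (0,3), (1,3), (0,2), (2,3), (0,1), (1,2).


An independent set in a graphic matroid is an acyclic edge subset.
G has 4 vertices and 6 edges.
Enumerate all 2^6 = 64 subsets, checking for acyclicity.
Total independent sets = 38.

38


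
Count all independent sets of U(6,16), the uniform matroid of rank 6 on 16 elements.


Independent sets of U(6,16) are all subsets of size <= 6.
Count = C(16,0) + C(16,1) + C(16,2) + C(16,3) + C(16,4) + C(16,5) + C(16,6)
     = 1 + 16 + 120 + 560 + 1820 + 4368 + 8008
     = 14893.

14893


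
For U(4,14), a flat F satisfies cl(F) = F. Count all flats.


Flats of U(4,14): every subset of size < 4 is a flat, plus E itself.
Count = C(14,0) + C(14,1) + C(14,2) + C(14,3) + 1
     = 1 + 14 + 91 + 364 + 1
     = 471.

471


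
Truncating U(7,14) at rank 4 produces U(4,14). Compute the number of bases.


Truncating U(7,14) to rank 4 gives U(4,14).
Bases of U(4,14) are all 4-element subsets of 14 elements.
Number of bases = C(14,4) = 14! / (4! * 10!) = 1001.

1001


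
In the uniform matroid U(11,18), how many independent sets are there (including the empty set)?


Independent sets of U(11,18) are all subsets of size <= 11.
Count = (18 choose 0) + (18 choose 1) + (18 choose 2) + (18 choose 3) + (18 choose 4) + (18 choose 5) + (18 choose 6) + (18 choose 7) + (18 choose 8) + (18 choose 9) + (18 choose 10) + (18 choose 11)
     = 1 + 18 + 153 + 816 + 3060 + 8568 + 18564 + 31824 + 43758 + 48620 + 43758 + 31824
     = 230964.

230964


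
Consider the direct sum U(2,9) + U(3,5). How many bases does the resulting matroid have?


Bases of a direct sum M1 + M2: |B| = |B(M1)| * |B(M2)|.
|B(U(2,9))| = C(9,2) = 36.
|B(U(3,5))| = C(5,3) = 10.
Total bases = 36 * 10 = 360.

360


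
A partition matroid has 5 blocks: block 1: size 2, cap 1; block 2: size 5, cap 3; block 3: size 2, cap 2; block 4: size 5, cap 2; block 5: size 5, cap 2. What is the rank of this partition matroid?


Rank of a partition matroid = sum of min(|Si|, ci) for each block.
= min(2,1) + min(5,3) + min(2,2) + min(5,2) + min(5,2)
= 1 + 3 + 2 + 2 + 2
= 10.

10


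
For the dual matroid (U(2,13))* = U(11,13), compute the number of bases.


The dual of U(r,n) is U(n-r, n) = U(11,13).
Bases of U(11,13) are all (11)-element subsets.
|B(M*)| = (13 choose 11) = 78.

78


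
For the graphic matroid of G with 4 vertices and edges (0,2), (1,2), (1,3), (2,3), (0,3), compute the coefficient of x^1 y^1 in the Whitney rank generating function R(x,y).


R(x,y) = sum over A in 2^E of x^(r(E)-r(A)) * y^(|A|-r(A)).
G has 4 vertices, 5 edges. r(E) = 3.
Enumerate all 2^5 = 32 subsets.
Count subsets with r(E)-r(A)=1 and |A|-r(A)=1: 2.

2


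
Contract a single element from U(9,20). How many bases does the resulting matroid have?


Contracting e from U(9,20) gives U(8,19).
Bases of U(8,19) = (19 choose 8) = 75582.

75582


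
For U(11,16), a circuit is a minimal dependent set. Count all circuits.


In U(11,16), circuits are the (12)-element subsets.
Any set of 12 elements is dependent, and removing any one element gives
an independent set of size 11, so it is a minimal dependent set.
Number of circuits = (16 choose 12) = 1820.

1820


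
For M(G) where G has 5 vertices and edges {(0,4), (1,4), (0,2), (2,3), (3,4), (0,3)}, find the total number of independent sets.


An independent set in a graphic matroid is an acyclic edge subset.
G has 5 vertices and 6 edges.
Enumerate all 2^6 = 64 subsets, checking for acyclicity.
Total independent sets = 48.

48


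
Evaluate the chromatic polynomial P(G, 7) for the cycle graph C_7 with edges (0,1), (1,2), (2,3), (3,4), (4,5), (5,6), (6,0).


P(C_7, k) = (k-1)^7 + (-1)^7*(k-1).
P(7) = (6)^7 - 6
= 279936 - 6 = 279930.

279930


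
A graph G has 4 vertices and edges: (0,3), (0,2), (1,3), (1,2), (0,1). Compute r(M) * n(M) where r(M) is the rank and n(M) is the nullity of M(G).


r(M) = |V| - c = 4 - 1 = 3.
nullity = |E| - r(M) = 5 - 3 = 2.
Product = 3 * 2 = 6.

6


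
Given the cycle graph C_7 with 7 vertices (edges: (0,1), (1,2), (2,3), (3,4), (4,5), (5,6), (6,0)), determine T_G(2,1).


T(C_7; x,y) = x + x^2 + ... + x^(6) + y.
T(2,1) = 2^1 + 2^2 + 2^3 + 2^4 + 2^5 + 2^6 + 1
= 2 + 4 + 8 + 16 + 32 + 64 + 1
= 127.

127


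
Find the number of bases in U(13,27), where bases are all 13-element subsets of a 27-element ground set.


Bases of U(13,27) are all 13-element subsets of the 27-element ground set.
Number of bases = C(27,13).
(27 choose 13) = 20058300.

20058300


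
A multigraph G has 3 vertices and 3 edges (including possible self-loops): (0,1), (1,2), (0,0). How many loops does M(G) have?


In a graphic matroid, a loop is a self-loop edge (u,u) with rank 0.
Examining all 3 edges for self-loops...
Self-loops found: (0,0)
Number of loops = 1.

1


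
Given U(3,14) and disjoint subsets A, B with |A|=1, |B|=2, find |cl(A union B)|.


|A union B| = 1 + 2 = 3 (disjoint).
In U(3,14), cl(S) = S if |S| < 3, else cl(S) = E.
Since 3 >= 3, cl(A union B) = E.
|cl(A union B)| = 14.

14


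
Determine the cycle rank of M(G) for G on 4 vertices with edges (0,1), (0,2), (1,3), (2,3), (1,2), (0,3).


Cycle rank (nullity) = |E| - r(M) = |E| - (|V| - c).
|E| = 6, |V| = 4, c = 1.
Nullity = 6 - (4 - 1) = 6 - 3 = 3.

3


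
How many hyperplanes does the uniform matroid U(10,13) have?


Hyperplanes of U(10,13) are flats of rank 9.
In a uniform matroid, these are exactly the (9)-element subsets.
Count = (13 choose 9) = 715.

715


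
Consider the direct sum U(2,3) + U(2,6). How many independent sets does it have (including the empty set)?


For a direct sum, |I(M1+M2)| = |I(M1)| * |I(M2)|.
|I(U(2,3))| = sum C(3,k) for k=0..2 = 7.
|I(U(2,6))| = sum C(6,k) for k=0..2 = 22.
Total = 7 * 22 = 154.

154


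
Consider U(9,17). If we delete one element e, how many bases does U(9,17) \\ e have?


Deleting e from U(9,17) gives U(9,16) since n > r.
Bases of U(9,16) = (16 choose 9) = 11440.

11440


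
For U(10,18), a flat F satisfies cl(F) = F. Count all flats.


Flats of U(10,18): every subset of size < 10 is a flat, plus E itself.
Count = (18 choose 0) + (18 choose 1) + (18 choose 2) + (18 choose 3) + (18 choose 4) + (18 choose 5) + (18 choose 6) + (18 choose 7) + (18 choose 8) + (18 choose 9) + 1
     = 1 + 18 + 153 + 816 + 3060 + 8568 + 18564 + 31824 + 43758 + 48620 + 1
     = 155383.

155383


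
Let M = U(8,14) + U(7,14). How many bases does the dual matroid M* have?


(M1+M2)* = M1* + M2*.
M1* = U(6,14), bases: C(14,6) = 3003.
M2* = U(7,14), bases: C(14,7) = 3432.
|B(M*)| = 3003 * 3432 = 10306296.

10306296


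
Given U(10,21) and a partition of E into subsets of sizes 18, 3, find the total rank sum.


r(Ai) = min(|Ai|, 10) for each part.
Sum = min(18,10) + min(3,10)
    = 10 + 3
    = 13.

13


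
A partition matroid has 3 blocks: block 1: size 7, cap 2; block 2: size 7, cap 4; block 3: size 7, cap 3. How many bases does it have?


A basis picks exactly ci elements from block i.
Number of bases = product of C(|Si|, ci).
= C(7,2) * C(7,4) * C(7,3)
= 21 * 35 * 35
= 25725.

25725


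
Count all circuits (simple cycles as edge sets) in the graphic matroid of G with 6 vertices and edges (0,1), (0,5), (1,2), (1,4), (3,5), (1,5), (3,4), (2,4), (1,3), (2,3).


A circuit in a graphic matroid = edge set of a simple cycle.
G has 6 vertices and 10 edges.
Enumerating all minimal edge subsets forming cycles...
Total circuits found: 18.

18


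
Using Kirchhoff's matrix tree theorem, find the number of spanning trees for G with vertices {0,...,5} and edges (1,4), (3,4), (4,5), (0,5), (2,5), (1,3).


By Kirchhoff's matrix tree theorem, the number of spanning trees equals
the determinant of any cofactor of the Laplacian matrix L.
G has 6 vertices and 6 edges.
Computing the (5 x 5) cofactor determinant gives 3.

3


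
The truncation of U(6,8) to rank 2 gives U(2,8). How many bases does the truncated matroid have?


Truncating U(6,8) to rank 2 gives U(2,8).
Bases of U(2,8) are all 2-element subsets of 8 elements.
Number of bases = (8 choose 2) = 28.

28


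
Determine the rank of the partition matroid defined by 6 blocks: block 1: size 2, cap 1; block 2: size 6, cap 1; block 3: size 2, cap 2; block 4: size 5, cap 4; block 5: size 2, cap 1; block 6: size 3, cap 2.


Rank of a partition matroid = sum of min(|Si|, ci) for each block.
= min(2,1) + min(6,1) + min(2,2) + min(5,4) + min(2,1) + min(3,2)
= 1 + 1 + 2 + 4 + 1 + 2
= 11.

11


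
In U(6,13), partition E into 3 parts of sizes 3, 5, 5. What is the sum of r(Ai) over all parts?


r(Ai) = min(|Ai|, 6) for each part.
Sum = min(3,6) + min(5,6) + min(5,6)
    = 3 + 5 + 5
    = 13.

13


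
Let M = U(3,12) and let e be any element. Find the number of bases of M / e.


Contracting e from U(3,12) gives U(2,11).
Bases of U(2,11) = (11 choose 2) = 55.

55


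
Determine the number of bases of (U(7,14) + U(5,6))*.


(M1+M2)* = M1* + M2*.
M1* = U(7,14), bases: C(14,7) = 3432.
M2* = U(1,6), bases: C(6,1) = 6.
|B(M*)| = 3432 * 6 = 20592.

20592


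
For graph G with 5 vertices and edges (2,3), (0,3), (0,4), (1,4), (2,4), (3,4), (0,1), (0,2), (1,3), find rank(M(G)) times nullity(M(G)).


r(M) = |V| - c = 5 - 1 = 4.
nullity = |E| - r(M) = 9 - 4 = 5.
Product = 4 * 5 = 20.

20


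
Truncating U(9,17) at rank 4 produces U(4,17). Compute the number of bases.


Truncating U(9,17) to rank 4 gives U(4,17).
Bases of U(4,17) are all 4-element subsets of 17 elements.
Number of bases = (17 choose 4) = 2380.

2380


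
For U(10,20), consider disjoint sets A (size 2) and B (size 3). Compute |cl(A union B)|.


|A union B| = 2 + 3 = 5 (disjoint).
In U(10,20), cl(S) = S if |S| < 10, else cl(S) = E.
Since 5 < 10, cl(A union B) = A union B.
|cl(A union B)| = 5.

5


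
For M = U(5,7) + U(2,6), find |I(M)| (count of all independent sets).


For a direct sum, |I(M1+M2)| = |I(M1)| * |I(M2)|.
|I(U(5,7))| = sum C(7,k) for k=0..5 = 120.
|I(U(2,6))| = sum C(6,k) for k=0..2 = 22.
Total = 120 * 22 = 2640.

2640


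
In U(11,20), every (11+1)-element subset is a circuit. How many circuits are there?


In U(11,20), circuits are the (12)-element subsets.
Any set of 12 elements is dependent, and removing any one element gives
an independent set of size 11, so it is a minimal dependent set.
Number of circuits = (20 choose 12) = 125970.

125970


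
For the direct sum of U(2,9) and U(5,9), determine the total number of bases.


Bases of a direct sum M1 + M2: |B| = |B(M1)| * |B(M2)|.
|B(U(2,9))| = C(9,2) = 36.
|B(U(5,9))| = C(9,5) = 126.
Total bases = 36 * 126 = 4536.

4536


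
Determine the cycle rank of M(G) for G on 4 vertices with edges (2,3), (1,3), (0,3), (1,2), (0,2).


Cycle rank (nullity) = |E| - r(M) = |E| - (|V| - c).
|E| = 5, |V| = 4, c = 1.
Nullity = 5 - (4 - 1) = 5 - 3 = 2.

2


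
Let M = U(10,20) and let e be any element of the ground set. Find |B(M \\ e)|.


Deleting e from U(10,20) gives U(10,19) since n > r.
Bases of U(10,19) = C(19,10) = 92378.

92378


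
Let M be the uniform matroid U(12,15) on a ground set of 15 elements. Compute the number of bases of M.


Bases of U(12,15) are all 12-element subsets of the 15-element ground set.
Number of bases = C(15,12).
(15 choose 12) = 455.

455


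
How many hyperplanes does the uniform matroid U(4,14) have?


Hyperplanes of U(4,14) are flats of rank 3.
In a uniform matroid, these are exactly the (3)-element subsets.
Count = C(14,3) = 14! / (3! * 11!) = 364.

364


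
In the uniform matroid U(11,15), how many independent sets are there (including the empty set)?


Independent sets of U(11,15) are all subsets of size <= 11.
Count = (15 choose 0) + (15 choose 1) + (15 choose 2) + (15 choose 3) + (15 choose 4) + (15 choose 5) + (15 choose 6) + (15 choose 7) + (15 choose 8) + (15 choose 9) + (15 choose 10) + (15 choose 11)
     = 1 + 15 + 105 + 455 + 1365 + 3003 + 5005 + 6435 + 6435 + 5005 + 3003 + 1365
     = 32192.

32192


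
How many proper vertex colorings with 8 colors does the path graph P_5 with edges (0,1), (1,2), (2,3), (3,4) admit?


P(P_5, k) = k * (k-1)^(4).
P(8) = 8 * 7^4 = 8 * 2401 = 19208.

19208


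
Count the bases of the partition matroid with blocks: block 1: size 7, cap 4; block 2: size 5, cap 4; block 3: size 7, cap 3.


A basis picks exactly ci elements from block i.
Number of bases = product of C(|Si|, ci).
= C(7,4) * C(5,4) * C(7,3)
= 35 * 5 * 35
= 6125.

6125


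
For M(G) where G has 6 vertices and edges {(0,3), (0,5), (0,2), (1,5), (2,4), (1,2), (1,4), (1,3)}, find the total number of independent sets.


An independent set in a graphic matroid is an acyclic edge subset.
G has 6 vertices and 8 edges.
Enumerate all 2^8 = 256 subsets, checking for acyclicity.
Total independent sets = 186.

186


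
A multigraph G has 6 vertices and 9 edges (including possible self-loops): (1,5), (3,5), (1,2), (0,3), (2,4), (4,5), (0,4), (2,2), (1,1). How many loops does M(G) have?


In a graphic matroid, a loop is a self-loop edge (u,u) with rank 0.
Examining all 9 edges for self-loops...
Self-loops found: (2,2), (1,1)
Number of loops = 2.

2


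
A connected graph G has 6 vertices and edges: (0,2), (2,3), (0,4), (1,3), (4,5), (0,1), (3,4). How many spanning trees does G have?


By Kirchhoff's matrix tree theorem, the number of spanning trees equals
the determinant of any cofactor of the Laplacian matrix L.
G has 6 vertices and 7 edges.
Computing the (5 x 5) cofactor determinant gives 12.

12


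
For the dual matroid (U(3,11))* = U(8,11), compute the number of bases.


The dual of U(r,n) is U(n-r, n) = U(8,11).
Bases of U(8,11) are all (8)-element subsets.
|B(M*)| = (11 choose 8) = 165.

165


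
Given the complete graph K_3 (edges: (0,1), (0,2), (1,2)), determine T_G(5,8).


T(K_3; x,y) = x^2 + x + y.
T(5,8) = 25 + 5 + 8 = 38.

38


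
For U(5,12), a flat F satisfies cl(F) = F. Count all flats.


Flats of U(5,12): every subset of size < 5 is a flat, plus E itself.
Count = C(12,0) + C(12,1) + C(12,2) + C(12,3) + C(12,4) + 1
     = 1 + 12 + 66 + 220 + 495 + 1
     = 795.

795


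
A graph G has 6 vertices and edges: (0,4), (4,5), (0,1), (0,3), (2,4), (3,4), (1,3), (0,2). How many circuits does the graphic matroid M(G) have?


A circuit in a graphic matroid = edge set of a simple cycle.
G has 6 vertices and 8 edges.
Enumerating all minimal edge subsets forming cycles...
Total circuits found: 6.

6


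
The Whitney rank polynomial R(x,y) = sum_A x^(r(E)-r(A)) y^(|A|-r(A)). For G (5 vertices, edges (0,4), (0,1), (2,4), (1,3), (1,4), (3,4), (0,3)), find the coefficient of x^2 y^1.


R(x,y) = sum over A in 2^E of x^(r(E)-r(A)) * y^(|A|-r(A)).
G has 5 vertices, 7 edges. r(E) = 4.
Enumerate all 2^7 = 128 subsets.
Count subsets with r(E)-r(A)=2 and |A|-r(A)=1: 4.

4


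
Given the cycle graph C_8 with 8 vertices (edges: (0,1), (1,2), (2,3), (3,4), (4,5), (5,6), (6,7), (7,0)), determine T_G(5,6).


T(C_8; x,y) = x + x^2 + ... + x^(7) + y.
T(5,6) = 5^1 + 5^2 + 5^3 + 5^4 + 5^5 + 5^6 + 5^7 + 6
= 5 + 25 + 125 + 625 + 3125 + 15625 + 78125 + 6
= 97661.

97661


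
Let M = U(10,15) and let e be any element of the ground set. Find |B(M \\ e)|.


Deleting e from U(10,15) gives U(10,14) since n > r.
Bases of U(10,14) = C(14,10) = 14! / (10! * 4!) = 1001.

1001


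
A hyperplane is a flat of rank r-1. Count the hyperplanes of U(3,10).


Hyperplanes of U(3,10) are flats of rank 2.
In a uniform matroid, these are exactly the (2)-element subsets.
Count = C(10,2) = 10! / (2! * 8!) = 45.

45


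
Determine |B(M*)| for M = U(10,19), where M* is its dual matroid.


The dual of U(r,n) is U(n-r, n) = U(9,19).
Bases of U(9,19) are all (9)-element subsets.
|B(M*)| = (19 choose 9) = 92378.

92378


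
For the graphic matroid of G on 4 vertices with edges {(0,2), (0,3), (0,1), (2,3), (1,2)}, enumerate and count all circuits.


A circuit in a graphic matroid = edge set of a simple cycle.
G has 4 vertices and 5 edges.
Enumerating all minimal edge subsets forming cycles...
Total circuits found: 3.

3


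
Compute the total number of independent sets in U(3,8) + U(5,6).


For a direct sum, |I(M1+M2)| = |I(M1)| * |I(M2)|.
|I(U(3,8))| = sum C(8,k) for k=0..3 = 93.
|I(U(5,6))| = sum C(6,k) for k=0..5 = 63.
Total = 93 * 63 = 5859.

5859


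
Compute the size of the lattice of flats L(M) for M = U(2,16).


Flats of U(2,16): every subset of size < 2 is a flat, plus E itself.
Count = (16 choose 0) + (16 choose 1) + 1
     = 1 + 16 + 1
     = 18.

18


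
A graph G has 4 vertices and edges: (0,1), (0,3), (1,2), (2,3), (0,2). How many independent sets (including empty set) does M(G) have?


An independent set in a graphic matroid is an acyclic edge subset.
G has 4 vertices and 5 edges.
Enumerate all 2^5 = 32 subsets, checking for acyclicity.
Total independent sets = 24.

24


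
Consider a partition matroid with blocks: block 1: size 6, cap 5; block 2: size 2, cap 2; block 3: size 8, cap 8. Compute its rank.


Rank of a partition matroid = sum of min(|Si|, ci) for each block.
= min(6,5) + min(2,2) + min(8,8)
= 5 + 2 + 8
= 15.

15


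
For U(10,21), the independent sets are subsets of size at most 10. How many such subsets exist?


Independent sets of U(10,21) are all subsets of size <= 10.
Count = (21 choose 0) + (21 choose 1) + (21 choose 2) + (21 choose 3) + (21 choose 4) + (21 choose 5) + (21 choose 6) + (21 choose 7) + (21 choose 8) + (21 choose 9) + (21 choose 10)
     = 1 + 21 + 210 + 1330 + 5985 + 20349 + 54264 + 116280 + 203490 + 293930 + 352716
     = 1048576.

1048576


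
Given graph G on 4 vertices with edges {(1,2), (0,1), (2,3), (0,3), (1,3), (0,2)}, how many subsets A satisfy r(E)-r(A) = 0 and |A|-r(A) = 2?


R(x,y) = sum over A in 2^E of x^(r(E)-r(A)) * y^(|A|-r(A)).
G has 4 vertices, 6 edges. r(E) = 3.
Enumerate all 2^6 = 64 subsets.
Count subsets with r(E)-r(A)=0 and |A|-r(A)=2: 6.

6


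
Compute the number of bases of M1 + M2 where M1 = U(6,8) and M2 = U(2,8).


Bases of a direct sum M1 + M2: |B| = |B(M1)| * |B(M2)|.
|B(U(6,8))| = C(8,6) = 28.
|B(U(2,8))| = C(8,2) = 28.
Total bases = 28 * 28 = 784.

784
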